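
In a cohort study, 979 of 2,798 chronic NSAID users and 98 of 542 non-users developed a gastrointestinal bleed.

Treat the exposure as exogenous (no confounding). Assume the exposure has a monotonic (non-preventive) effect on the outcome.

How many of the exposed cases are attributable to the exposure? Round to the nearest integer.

about 473 cases

p₁ = P(outcome | exposed) = 979/2798 = 0.34989
p₀ = P(outcome | unexposed) = 98/542 = 0.18081
PN = (p₁ − p₀)/p₁ = (0.34989 − 0.18081) / 0.34989 ≈ 0.48324.
Attributable cases ≈ PN × (exposed cases) = 0.48324 × 979 ≈ 473.09.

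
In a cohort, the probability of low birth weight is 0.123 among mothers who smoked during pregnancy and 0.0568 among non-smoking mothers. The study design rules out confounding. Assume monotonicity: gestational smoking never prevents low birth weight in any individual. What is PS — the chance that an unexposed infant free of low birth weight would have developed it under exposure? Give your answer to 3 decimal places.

Let p₁ = 0.123, p₀ = 0.0568.
Under exogeneity and monotonicity, PS = (p₁ − p₀) / (1 − p₀).
PS = (0.123 − 0.0568) / (1 − 0.0568) = 0.0662 / 0.9432 ≈ 0.0702

PS ≈ 0.070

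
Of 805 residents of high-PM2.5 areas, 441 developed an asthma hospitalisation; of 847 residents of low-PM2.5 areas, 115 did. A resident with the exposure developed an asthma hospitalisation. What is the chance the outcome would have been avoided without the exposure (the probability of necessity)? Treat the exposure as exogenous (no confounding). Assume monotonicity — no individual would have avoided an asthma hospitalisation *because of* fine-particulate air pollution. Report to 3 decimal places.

PN ≈ 0.752

p₁ = P(outcome | exposed) = 441/805 = 0.54783
p₀ = P(outcome | unexposed) = 115/847 = 0.13577
Under exogeneity and monotonicity, PN = (p₁ − p₀) / p₁.
PN = (0.54783 − 0.13577) / 0.54783 = 0.41205 / 0.54783 ≈ 0.7522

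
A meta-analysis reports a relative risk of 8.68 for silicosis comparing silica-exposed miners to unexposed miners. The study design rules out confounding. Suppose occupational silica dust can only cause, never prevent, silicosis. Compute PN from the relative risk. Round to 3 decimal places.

Under exogeneity and monotonicity, PN = (RR − 1) / RR = 1 − 1/RR.
PN = (8.68 − 1) / 8.68 = 7.68 / 8.68 ≈ 0.8848

PN ≈ 0.885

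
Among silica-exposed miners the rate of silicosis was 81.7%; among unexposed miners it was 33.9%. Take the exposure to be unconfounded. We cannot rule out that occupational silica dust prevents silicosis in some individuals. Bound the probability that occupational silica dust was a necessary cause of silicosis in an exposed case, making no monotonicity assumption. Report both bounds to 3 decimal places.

p₁ = 0.817, p₀ = 0.339.
Under exogeneity alone the bounds on PN are max{0,(p₁−p₀)/p₁} ≤ PN ≤ min{1,(1−p₀)/p₁}.
  lower = (p₁ − p₀)/p₁ = 0.478 / 0.817 ≈ 0.5851
  upper = min{1, (1 − p₀)/p₁} = 0.661 / 0.817 ≈ 0.8091

0.585 ≤ PN ≤ 0.809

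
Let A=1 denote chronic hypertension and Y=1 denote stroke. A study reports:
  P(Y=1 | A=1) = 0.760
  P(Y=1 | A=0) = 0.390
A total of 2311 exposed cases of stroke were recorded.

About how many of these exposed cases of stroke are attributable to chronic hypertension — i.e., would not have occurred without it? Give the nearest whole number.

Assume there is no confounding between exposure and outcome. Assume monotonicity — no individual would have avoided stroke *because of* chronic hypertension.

Let p₁ = 0.76, p₀ = 0.39.
PN = (p₁ − p₀)/p₁ = (0.76 − 0.39) / 0.76 ≈ 0.48684.
Attributable cases ≈ PN × (exposed cases) = 0.48684 × 2311 ≈ 1125.09.

about 1125 cases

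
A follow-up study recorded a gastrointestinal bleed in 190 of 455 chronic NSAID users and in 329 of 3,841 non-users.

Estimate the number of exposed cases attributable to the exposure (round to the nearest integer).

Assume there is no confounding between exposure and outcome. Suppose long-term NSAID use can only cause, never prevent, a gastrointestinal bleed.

p₁ = P(outcome | exposed) = 190/455 = 0.41758
p₀ = P(outcome | unexposed) = 329/3841 = 0.085655
PN = (p₁ − p₀)/p₁ = (0.41758 − 0.085655) / 0.41758 ≈ 0.79488.
Attributable cases ≈ PN × (exposed cases) = 0.79488 × 190 ≈ 151.03.

about 151 cases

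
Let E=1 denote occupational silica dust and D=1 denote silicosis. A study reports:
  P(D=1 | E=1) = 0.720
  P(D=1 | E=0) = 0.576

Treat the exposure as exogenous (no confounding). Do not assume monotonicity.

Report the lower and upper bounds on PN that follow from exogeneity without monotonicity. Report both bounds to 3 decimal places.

0.200 ≤ PN ≤ 0.589

Let p₁ = 0.72, p₀ = 0.576.
Under exogeneity alone the bounds on PN are max{0,(p₁−p₀)/p₁} ≤ PN ≤ min{1,(1−p₀)/p₁}.
  lower = (p₁ − p₀)/p₁ = 0.144 / 0.72 ≈ 0.2000
  upper = min{1, (1 − p₀)/p₁} = 0.424 / 0.72 ≈ 0.5889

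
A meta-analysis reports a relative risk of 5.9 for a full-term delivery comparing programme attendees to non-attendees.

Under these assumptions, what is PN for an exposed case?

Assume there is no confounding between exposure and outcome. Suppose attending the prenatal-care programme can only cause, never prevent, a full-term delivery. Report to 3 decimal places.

Under exogeneity and monotonicity, PN = (RR − 1) / RR = 1 − 1/RR.
PN = (5.9 − 1) / 5.9 = 4.9 / 5.9 ≈ 0.8305

PN ≈ 0.831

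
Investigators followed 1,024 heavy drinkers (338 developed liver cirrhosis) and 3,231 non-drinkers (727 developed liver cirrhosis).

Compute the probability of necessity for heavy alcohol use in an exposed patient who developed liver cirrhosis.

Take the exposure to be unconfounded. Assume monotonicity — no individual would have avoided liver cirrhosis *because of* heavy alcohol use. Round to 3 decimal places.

PN ≈ 0.318

p₁ = P(outcome | exposed) = 338/1024 = 0.33008
p₀ = P(outcome | unexposed) = 727/3231 = 0.22501
Under exogeneity and monotonicity, PN = (p₁ − p₀) / p₁.
PN = (0.33008 − 0.22501) / 0.33008 = 0.10507 / 0.33008 ≈ 0.3183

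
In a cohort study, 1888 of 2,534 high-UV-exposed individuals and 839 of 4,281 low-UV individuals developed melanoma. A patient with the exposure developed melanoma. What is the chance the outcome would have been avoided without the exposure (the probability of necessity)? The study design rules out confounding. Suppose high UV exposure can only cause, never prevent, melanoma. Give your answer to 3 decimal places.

p₁ = P(outcome | exposed) = 1888/2534 = 0.74507
p₀ = P(outcome | unexposed) = 839/4281 = 0.19598
Under exogeneity and monotonicity, PN = (p₁ − p₀) / p₁.
PN = (0.74507 − 0.19598) / 0.74507 = 0.54908 / 0.74507 ≈ 0.7370

PN ≈ 0.737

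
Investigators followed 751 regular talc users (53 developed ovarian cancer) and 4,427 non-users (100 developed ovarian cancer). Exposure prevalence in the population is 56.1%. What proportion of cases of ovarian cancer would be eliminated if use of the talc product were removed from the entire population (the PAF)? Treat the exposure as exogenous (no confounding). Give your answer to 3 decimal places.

PAF ≈ 0.544

p₁ = P(outcome | exposed) = 53/751 = 0.070573
p₀ = P(outcome | unexposed) = 100/4427 = 0.022589
Overall risk P(Y=1) = π·p₁ + (1−π)·p₀ = 0.561×0.070573 + 0.439×0.022589 = 0.049508.
Under exogeneity, PAF = [P(Y=1) − p₀] / P(Y=1).
PAF = (0.049508 − 0.022589) / 0.049508 ≈ 0.5437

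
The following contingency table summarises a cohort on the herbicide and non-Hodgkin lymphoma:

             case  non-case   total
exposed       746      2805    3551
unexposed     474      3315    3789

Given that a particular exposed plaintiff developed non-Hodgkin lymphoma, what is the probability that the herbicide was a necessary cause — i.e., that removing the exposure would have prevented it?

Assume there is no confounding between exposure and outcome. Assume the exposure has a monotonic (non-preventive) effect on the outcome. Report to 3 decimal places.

p₁ = P(outcome | exposed) = 746/3551 = 0.21008
p₀ = P(outcome | unexposed) = 474/3789 = 0.1251
Under exogeneity and monotonicity, PN = (p₁ − p₀)/p₁.
PN = (0.21008 − 0.1251) / 0.21008 ≈ 0.4045

PN ≈ 0.405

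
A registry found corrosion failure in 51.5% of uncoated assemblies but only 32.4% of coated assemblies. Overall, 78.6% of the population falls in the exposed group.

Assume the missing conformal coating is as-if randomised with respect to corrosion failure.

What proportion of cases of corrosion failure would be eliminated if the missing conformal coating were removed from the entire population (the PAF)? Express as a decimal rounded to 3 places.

PAF ≈ 0.317

p₁ = 0.515, p₀ = 0.324.
Overall risk P(Y=1) = π·p₁ + (1−π)·p₀ = 0.786×0.515 + 0.214×0.324 = 0.47413.
Under exogeneity, PAF = [P(Y=1) − p₀] / P(Y=1).
PAF = (0.47413 − 0.324) / 0.47413 ≈ 0.3166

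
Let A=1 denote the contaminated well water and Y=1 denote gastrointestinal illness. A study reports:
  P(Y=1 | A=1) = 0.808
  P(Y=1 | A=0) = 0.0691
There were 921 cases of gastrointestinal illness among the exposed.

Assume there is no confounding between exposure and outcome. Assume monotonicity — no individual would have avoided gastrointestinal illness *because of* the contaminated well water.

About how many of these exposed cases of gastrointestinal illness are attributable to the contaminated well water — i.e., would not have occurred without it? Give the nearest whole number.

about 842 cases

Let p₁ = 0.808, p₀ = 0.0691.
PN = (p₁ − p₀)/p₁ = (0.808 − 0.0691) / 0.808 ≈ 0.91448.
Attributable cases ≈ PN × (exposed cases) = 0.91448 × 921 ≈ 842.24.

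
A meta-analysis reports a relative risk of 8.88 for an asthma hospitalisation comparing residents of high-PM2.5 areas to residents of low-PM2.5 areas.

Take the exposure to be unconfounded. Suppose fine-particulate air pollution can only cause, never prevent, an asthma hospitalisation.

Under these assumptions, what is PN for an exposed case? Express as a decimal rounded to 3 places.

Under exogeneity and monotonicity, PN = (RR − 1) / RR = 1 − 1/RR.
PN = (8.88 − 1) / 8.88 = 7.88 / 8.88 ≈ 0.8874

PN ≈ 0.887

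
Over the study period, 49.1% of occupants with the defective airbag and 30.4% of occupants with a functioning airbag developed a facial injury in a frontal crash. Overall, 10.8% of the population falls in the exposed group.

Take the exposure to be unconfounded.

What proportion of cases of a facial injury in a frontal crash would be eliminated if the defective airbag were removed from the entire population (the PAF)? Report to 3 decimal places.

p₁ = 0.491, p₀ = 0.304.
Overall risk P(Y=1) = π·p₁ + (1−π)·p₀ = 0.108×0.491 + 0.892×0.304 = 0.3242.
Under exogeneity, PAF = [P(Y=1) − p₀] / P(Y=1).
PAF = (0.3242 − 0.304) / 0.3242 ≈ 0.0623

PAF ≈ 0.062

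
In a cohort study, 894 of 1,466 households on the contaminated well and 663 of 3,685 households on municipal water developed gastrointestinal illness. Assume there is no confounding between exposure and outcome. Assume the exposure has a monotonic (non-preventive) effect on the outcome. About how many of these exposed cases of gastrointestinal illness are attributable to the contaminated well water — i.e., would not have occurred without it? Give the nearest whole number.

about 630 cases

p₁ = P(outcome | exposed) = 894/1466 = 0.60982
p₀ = P(outcome | unexposed) = 663/3685 = 0.17992
PN = (p₁ − p₀)/p₁ = (0.60982 − 0.17992) / 0.60982 ≈ 0.70497.
Attributable cases ≈ PN × (exposed cases) = 0.70497 × 894 ≈ 630.24.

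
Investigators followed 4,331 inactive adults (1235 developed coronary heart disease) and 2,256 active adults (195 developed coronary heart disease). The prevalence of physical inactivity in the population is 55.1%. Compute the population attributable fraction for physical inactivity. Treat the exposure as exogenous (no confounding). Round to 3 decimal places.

p₁ = P(outcome | exposed) = 1235/4331 = 0.28515
p₀ = P(outcome | unexposed) = 195/2256 = 0.086436
Overall risk P(Y=1) = π·p₁ + (1−π)·p₀ = 0.551×0.28515 + 0.449×0.086436 = 0.19593.
Under exogeneity, PAF = [P(Y=1) − p₀] / P(Y=1).
PAF = (0.19593 − 0.086436) / 0.19593 ≈ 0.5588

PAF ≈ 0.559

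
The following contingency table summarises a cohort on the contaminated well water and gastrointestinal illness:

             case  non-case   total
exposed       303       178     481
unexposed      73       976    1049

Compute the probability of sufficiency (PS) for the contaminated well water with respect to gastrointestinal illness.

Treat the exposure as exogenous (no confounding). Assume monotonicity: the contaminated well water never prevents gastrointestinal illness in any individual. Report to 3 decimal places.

PS ≈ 0.602

p₁ = P(outcome | exposed) = 303/481 = 0.62994
p₀ = P(outcome | unexposed) = 73/1049 = 0.06959
Under exogeneity and monotonicity, PS = (p₁ − p₀)/(1 − p₀).
PS = (0.62994 − 0.06959) / 0.93041 ≈ 0.6023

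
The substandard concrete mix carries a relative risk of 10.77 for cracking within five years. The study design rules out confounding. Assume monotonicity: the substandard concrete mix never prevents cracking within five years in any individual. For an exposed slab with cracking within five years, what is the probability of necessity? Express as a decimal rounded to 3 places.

Under exogeneity and monotonicity, PN = (RR − 1) / RR = 1 − 1/RR.
PN = (10.77 − 1) / 10.77 = 9.77 / 10.77 ≈ 0.9071

PN ≈ 0.907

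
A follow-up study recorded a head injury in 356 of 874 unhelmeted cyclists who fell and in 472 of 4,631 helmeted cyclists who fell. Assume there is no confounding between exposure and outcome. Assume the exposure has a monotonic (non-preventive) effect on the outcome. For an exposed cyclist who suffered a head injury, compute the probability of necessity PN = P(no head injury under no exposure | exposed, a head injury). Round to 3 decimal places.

PN ≈ 0.750

p₁ = P(outcome | exposed) = 356/874 = 0.40732
p₀ = P(outcome | unexposed) = 472/4631 = 0.10192
Under exogeneity and monotonicity, PN = (p₁ − p₀) / p₁.
PN = (0.40732 − 0.10192) / 0.40732 = 0.3054 / 0.40732 ≈ 0.7498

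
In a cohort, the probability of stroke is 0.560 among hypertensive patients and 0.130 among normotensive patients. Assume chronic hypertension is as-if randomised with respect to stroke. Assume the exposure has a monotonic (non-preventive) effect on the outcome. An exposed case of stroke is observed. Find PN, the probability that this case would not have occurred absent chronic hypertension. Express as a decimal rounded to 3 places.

Let p₁ = 0.56, p₀ = 0.13.
Under exogeneity and monotonicity, PN = (p₁ − p₀) / p₁.
PN = (0.56 − 0.13) / 0.56 = 0.43 / 0.56 ≈ 0.7679

PN ≈ 0.768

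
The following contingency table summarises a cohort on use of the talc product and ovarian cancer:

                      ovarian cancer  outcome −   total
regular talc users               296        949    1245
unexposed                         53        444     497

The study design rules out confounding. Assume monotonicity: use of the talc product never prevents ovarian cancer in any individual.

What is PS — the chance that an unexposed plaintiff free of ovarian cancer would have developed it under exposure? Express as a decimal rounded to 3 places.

PS ≈ 0.147

p₁ = P(outcome | exposed) = 296/1245 = 0.23775
p₀ = P(outcome | unexposed) = 53/497 = 0.10664
Under exogeneity and monotonicity, PS = (p₁ − p₀)/(1 − p₀).
PS = (0.23775 − 0.10664) / 0.89336 ≈ 0.1468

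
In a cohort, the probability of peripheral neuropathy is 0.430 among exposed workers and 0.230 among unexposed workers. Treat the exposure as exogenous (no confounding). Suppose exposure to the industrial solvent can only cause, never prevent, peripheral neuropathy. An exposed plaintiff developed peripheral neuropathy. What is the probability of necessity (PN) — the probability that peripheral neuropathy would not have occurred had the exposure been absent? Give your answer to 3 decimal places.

PN ≈ 0.465

Let p₁ = 0.43, p₀ = 0.23.
Under exogeneity and monotonicity, PN = (p₁ − p₀) / p₁.
PN = (0.43 − 0.23) / 0.43 = 0.2 / 0.43 ≈ 0.4651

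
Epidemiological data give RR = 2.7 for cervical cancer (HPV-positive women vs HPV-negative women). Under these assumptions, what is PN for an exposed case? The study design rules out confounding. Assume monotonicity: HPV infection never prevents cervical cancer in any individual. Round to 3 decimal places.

PN ≈ 0.630

Under exogeneity and monotonicity, PN = (RR − 1) / RR = 1 − 1/RR.
PN = (2.7 − 1) / 2.7 = 1.7 / 2.7 ≈ 0.6296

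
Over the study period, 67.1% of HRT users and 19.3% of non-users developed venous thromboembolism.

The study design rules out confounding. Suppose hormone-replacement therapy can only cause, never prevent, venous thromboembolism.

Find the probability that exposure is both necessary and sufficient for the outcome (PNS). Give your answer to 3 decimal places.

p₁ = 0.671, p₀ = 0.193.
Under exogeneity and monotonicity, PNS = p₁ − p₀.
PNS = 0.671 − 0.193 = 0.478

PNS ≈ 0.478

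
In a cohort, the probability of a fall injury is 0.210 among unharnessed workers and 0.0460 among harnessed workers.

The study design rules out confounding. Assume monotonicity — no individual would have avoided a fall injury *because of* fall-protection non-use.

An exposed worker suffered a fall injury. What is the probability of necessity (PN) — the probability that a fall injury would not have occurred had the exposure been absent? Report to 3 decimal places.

Let p₁ = 0.21, p₀ = 0.046.
Under exogeneity and monotonicity, PN = (p₁ − p₀) / p₁.
PN = (0.21 − 0.046) / 0.21 = 0.164 / 0.21 ≈ 0.7810

PN ≈ 0.781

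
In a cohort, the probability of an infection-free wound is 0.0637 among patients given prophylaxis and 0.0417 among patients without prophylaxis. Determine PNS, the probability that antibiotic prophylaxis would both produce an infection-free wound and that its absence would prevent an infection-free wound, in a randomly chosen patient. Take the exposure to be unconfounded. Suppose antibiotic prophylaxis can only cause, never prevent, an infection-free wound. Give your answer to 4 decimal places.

Let p₁ = 0.0637, p₀ = 0.0417.
Under exogeneity and monotonicity, PNS = p₁ − p₀.
PNS = 0.0637 − 0.0417 = 0.022

PNS ≈ 0.0220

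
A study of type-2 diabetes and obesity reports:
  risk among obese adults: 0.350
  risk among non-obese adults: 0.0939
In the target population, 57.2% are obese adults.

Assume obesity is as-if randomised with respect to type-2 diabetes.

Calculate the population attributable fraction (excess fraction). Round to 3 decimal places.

Let p₁ = 0.35, p₀ = 0.0939.
Overall risk P(Y=1) = π·p₁ + (1−π)·p₀ = 0.572×0.35 + 0.428×0.0939 = 0.24039.
Under exogeneity, PAF = [P(Y=1) − p₀] / P(Y=1).
PAF = (0.24039 − 0.0939) / 0.24039 ≈ 0.6094

PAF ≈ 0.609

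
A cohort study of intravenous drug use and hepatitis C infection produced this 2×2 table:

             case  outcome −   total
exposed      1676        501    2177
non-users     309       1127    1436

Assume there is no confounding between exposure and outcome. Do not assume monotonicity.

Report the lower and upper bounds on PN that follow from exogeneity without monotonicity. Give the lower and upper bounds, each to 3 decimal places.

p₁ = P(outcome | exposed) = 1676/2177 = 0.76987
p₀ = P(outcome | unexposed) = 309/1436 = 0.21518
Under exogeneity alone the bounds on PN are max{0,(p₁−p₀)/p₁} ≤ PN ≤ min{1,(1−p₀)/p₁}.
  lower = (p₁ − p₀)/p₁ = 0.55469 / 0.76987 ≈ 0.7205
  upper = min{1, (1 − p₀)/p₁} = 0.78482 / 0.76987 ≈ 1.0194 → capped at 1

0.720 ≤ PN ≤ 1.000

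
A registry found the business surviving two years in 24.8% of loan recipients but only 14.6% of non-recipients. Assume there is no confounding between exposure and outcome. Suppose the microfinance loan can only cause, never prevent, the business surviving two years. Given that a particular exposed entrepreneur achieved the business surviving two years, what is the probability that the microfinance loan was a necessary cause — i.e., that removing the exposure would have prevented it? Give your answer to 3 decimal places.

PN ≈ 0.411

p₁ = 0.248, p₀ = 0.146.
Under exogeneity and monotonicity, PN = (p₁ − p₀) / p₁.
PN = (0.248 − 0.146) / 0.248 = 0.102 / 0.248 ≈ 0.4113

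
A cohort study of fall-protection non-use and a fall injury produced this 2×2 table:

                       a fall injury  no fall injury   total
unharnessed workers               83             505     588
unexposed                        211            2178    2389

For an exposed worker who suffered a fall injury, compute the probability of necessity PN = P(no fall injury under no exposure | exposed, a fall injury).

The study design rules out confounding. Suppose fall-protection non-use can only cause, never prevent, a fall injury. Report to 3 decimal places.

PN ≈ 0.374

p₁ = P(outcome | exposed) = 83/588 = 0.14116
p₀ = P(outcome | unexposed) = 211/2389 = 0.088321
Under exogeneity and monotonicity, PN = (p₁ − p₀)/p₁.
PN = (0.14116 − 0.088321) / 0.14116 ≈ 0.3743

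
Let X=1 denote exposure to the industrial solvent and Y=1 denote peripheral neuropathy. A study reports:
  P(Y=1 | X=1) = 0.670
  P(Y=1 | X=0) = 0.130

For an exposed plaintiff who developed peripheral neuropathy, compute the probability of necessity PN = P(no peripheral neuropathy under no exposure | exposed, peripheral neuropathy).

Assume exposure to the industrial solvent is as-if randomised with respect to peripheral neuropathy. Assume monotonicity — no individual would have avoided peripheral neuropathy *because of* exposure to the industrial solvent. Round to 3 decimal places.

Let p₁ = 0.67, p₀ = 0.13.
Under exogeneity and monotonicity, PN = (p₁ − p₀) / p₁.
PN = (0.67 − 0.13) / 0.67 = 0.54 / 0.67 ≈ 0.8060

PN ≈ 0.806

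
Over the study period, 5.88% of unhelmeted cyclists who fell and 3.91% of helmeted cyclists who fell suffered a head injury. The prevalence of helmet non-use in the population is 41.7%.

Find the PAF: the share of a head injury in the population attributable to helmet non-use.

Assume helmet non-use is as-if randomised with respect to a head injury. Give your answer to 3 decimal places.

p₁ = 0.0588, p₀ = 0.0391.
Overall risk P(Y=1) = π·p₁ + (1−π)·p₀ = 0.417×0.0588 + 0.583×0.0391 = 0.047315.
Under exogeneity, PAF = [P(Y=1) − p₀] / P(Y=1).
PAF = (0.047315 − 0.0391) / 0.047315 ≈ 0.1736

PAF ≈ 0.174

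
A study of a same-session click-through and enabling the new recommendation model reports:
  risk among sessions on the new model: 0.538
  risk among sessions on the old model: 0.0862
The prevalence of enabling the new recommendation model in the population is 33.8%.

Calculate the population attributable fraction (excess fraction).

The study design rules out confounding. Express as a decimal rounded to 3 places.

Let p₁ = 0.538, p₀ = 0.0862.
Overall risk P(Y=1) = π·p₁ + (1−π)·p₀ = 0.338×0.538 + 0.662×0.0862 = 0.23891.
Under exogeneity, PAF = [P(Y=1) − p₀] / P(Y=1).
PAF = (0.23891 − 0.0862) / 0.23891 ≈ 0.6392

PAF ≈ 0.639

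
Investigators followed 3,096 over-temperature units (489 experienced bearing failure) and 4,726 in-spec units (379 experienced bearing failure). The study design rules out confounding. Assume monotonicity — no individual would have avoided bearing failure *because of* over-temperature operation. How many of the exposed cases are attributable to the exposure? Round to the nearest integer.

about 241 cases

p₁ = P(outcome | exposed) = 489/3096 = 0.15795
p₀ = P(outcome | unexposed) = 379/4726 = 0.080195
PN = (p₁ − p₀)/p₁ = (0.15795 − 0.080195) / 0.15795 ≈ 0.49226.
Attributable cases ≈ PN × (exposed cases) = 0.49226 × 489 ≈ 240.72.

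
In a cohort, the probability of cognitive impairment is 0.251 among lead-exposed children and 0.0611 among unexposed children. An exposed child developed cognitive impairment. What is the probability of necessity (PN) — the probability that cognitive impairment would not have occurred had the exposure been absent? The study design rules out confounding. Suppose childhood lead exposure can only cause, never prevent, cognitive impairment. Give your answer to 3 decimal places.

PN ≈ 0.757

Let p₁ = 0.251, p₀ = 0.0611.
Under exogeneity and monotonicity, PN = (p₁ − p₀) / p₁.
PN = (0.251 − 0.0611) / 0.251 = 0.1899 / 0.251 ≈ 0.7566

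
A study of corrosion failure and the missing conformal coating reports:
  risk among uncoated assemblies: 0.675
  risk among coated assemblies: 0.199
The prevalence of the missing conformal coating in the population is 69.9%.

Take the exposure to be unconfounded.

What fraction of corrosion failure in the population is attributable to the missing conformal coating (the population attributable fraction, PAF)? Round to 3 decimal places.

PAF ≈ 0.626

Let p₁ = 0.675, p₀ = 0.199.
Overall risk P(Y=1) = π·p₁ + (1−π)·p₀ = 0.699×0.675 + 0.301×0.199 = 0.53172.
Under exogeneity, PAF = [P(Y=1) − p₀] / P(Y=1).
PAF = (0.53172 − 0.199) / 0.53172 ≈ 0.6257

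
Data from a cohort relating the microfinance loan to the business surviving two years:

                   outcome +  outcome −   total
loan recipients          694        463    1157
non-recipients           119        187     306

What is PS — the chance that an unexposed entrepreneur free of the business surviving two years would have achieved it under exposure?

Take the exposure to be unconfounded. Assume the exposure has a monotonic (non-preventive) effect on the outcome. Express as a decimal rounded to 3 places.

PS ≈ 0.345

p₁ = P(outcome | exposed) = 694/1157 = 0.59983
p₀ = P(outcome | unexposed) = 119/306 = 0.38889
Under exogeneity and monotonicity, PS = (p₁ − p₀) / (1 − p₀).
PS = (0.59983 − 0.38889) / (1 − 0.38889) = 0.21094 / 0.61111 ≈ 0.3452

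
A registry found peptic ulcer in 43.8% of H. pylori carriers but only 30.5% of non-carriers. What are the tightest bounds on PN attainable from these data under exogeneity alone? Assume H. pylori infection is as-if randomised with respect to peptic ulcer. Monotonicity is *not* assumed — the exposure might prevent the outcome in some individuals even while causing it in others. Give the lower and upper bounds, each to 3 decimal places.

p₁ = 0.438, p₀ = 0.305.
Under exogeneity alone the bounds on PN are max{0,(p₁−p₀)/p₁} ≤ PN ≤ min{1,(1−p₀)/p₁}.
  lower = (p₁ − p₀)/p₁ = 0.133 / 0.438 ≈ 0.3037
  upper = min{1, (1 − p₀)/p₁} = 0.695 / 0.438 ≈ 1.5868 → capped at 1

0.304 ≤ PN ≤ 1.000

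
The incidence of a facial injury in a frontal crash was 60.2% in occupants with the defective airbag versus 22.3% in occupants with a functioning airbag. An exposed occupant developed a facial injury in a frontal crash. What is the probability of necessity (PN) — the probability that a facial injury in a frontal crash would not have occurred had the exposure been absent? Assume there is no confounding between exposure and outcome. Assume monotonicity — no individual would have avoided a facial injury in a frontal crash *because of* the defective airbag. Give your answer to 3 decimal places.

PN ≈ 0.630

p₁ = 0.602, p₀ = 0.223.
Under exogeneity and monotonicity, PN = (p₁ − p₀) / p₁.
PN = (0.602 − 0.223) / 0.602 = 0.379 / 0.602 ≈ 0.6296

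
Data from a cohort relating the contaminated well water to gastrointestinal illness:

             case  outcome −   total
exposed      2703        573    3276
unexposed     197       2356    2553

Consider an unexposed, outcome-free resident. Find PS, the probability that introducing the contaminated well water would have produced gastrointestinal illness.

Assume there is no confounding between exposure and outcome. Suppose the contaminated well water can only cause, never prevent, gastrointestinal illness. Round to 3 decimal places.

PS ≈ 0.810

p₁ = P(outcome | exposed) = 2703/3276 = 0.82509
p₀ = P(outcome | unexposed) = 197/2553 = 0.077164
Under exogeneity and monotonicity, PS = (p₁ − p₀)/(1 − p₀).
PS = (0.82509 − 0.077164) / 0.92284 ≈ 0.8105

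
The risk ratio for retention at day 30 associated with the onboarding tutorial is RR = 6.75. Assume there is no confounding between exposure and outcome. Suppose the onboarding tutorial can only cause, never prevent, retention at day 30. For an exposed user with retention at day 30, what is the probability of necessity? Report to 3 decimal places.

PN ≈ 0.852

Under exogeneity and monotonicity, PN = (RR − 1) / RR = 1 − 1/RR.
PN = (6.75 − 1) / 6.75 = 5.75 / 6.75 ≈ 0.8519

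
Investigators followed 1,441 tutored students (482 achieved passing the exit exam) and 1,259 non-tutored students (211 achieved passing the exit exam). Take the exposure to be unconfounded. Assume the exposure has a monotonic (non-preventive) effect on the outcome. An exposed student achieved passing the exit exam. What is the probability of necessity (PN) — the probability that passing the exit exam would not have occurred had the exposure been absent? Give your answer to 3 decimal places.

p₁ = P(outcome | exposed) = 482/1441 = 0.33449
p₀ = P(outcome | unexposed) = 211/1259 = 0.16759
Under exogeneity and monotonicity, PN = (p₁ − p₀) / p₁.
PN = (0.33449 − 0.16759) / 0.33449 = 0.1669 / 0.33449 ≈ 0.4990

PN ≈ 0.499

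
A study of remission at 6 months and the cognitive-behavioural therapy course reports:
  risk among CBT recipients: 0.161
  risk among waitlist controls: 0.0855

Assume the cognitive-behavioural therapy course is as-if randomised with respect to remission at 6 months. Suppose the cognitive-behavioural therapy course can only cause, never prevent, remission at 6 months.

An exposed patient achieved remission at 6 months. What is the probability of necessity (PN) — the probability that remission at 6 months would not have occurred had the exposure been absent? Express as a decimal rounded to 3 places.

Let p₁ = 0.161, p₀ = 0.0855.
Under exogeneity and monotonicity, PN = (p₁ − p₀) / p₁.
PN = (0.161 − 0.0855) / 0.161 = 0.0755 / 0.161 ≈ 0.4689

PN ≈ 0.469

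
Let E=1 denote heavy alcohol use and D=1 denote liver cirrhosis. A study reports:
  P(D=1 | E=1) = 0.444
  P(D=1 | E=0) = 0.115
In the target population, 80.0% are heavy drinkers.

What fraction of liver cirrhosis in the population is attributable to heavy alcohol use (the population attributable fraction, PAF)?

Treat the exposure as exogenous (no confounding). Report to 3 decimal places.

PAF ≈ 0.696

Let p₁ = 0.444, p₀ = 0.115.
Overall risk P(Y=1) = π·p₁ + (1−π)·p₀ = 0.8×0.444 + 0.2×0.115 = 0.3782.
Under exogeneity, PAF = [P(Y=1) − p₀] / P(Y=1).
PAF = (0.3782 − 0.115) / 0.3782 ≈ 0.6959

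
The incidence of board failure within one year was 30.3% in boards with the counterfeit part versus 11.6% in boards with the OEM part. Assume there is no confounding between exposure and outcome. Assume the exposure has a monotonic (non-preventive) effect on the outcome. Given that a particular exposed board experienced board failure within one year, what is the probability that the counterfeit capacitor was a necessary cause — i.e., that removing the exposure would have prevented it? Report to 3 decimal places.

p₁ = 0.303, p₀ = 0.116.
Under exogeneity and monotonicity, PN = (p₁ − p₀) / p₁.
PN = (0.303 − 0.116) / 0.303 = 0.187 / 0.303 ≈ 0.6172

PN ≈ 0.617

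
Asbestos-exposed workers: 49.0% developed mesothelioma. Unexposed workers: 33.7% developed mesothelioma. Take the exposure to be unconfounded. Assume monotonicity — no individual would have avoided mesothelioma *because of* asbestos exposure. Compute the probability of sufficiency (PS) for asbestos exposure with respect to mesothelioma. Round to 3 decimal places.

p₁ = 0.49, p₀ = 0.337.
Under exogeneity and monotonicity, PS = (p₁ − p₀) / (1 − p₀).
PS = (0.49 − 0.337) / (1 − 0.337) = 0.153 / 0.663 ≈ 0.2308

PS ≈ 0.231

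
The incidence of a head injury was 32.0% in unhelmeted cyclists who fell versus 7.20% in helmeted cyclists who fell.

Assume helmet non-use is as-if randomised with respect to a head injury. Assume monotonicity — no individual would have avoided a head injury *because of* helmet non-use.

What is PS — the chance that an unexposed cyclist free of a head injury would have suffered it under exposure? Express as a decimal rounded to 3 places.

PS ≈ 0.267

p₁ = 0.32, p₀ = 0.072.
Under exogeneity and monotonicity, PS = (p₁ − p₀) / (1 − p₀).
PS = (0.32 − 0.072) / (1 − 0.072) = 0.248 / 0.928 ≈ 0.2672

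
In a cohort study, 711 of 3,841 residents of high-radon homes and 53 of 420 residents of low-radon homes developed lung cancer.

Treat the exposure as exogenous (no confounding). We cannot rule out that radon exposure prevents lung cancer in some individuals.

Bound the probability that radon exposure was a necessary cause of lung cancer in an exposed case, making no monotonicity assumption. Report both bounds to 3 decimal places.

0.318 ≤ PN ≤ 1.000

p₁ = P(outcome | exposed) = 711/3841 = 0.18511
p₀ = P(outcome | unexposed) = 53/420 = 0.12619
Under exogeneity alone the bounds on PN are max{0,(p₁−p₀)/p₁} ≤ PN ≤ min{1,(1−p₀)/p₁}.
  lower = (p₁ − p₀)/p₁ = 0.058918 / 0.18511 ≈ 0.3183
  upper = min{1, (1 − p₀)/p₁} = 0.87381 / 0.18511 ≈ 4.7205 → capped at 1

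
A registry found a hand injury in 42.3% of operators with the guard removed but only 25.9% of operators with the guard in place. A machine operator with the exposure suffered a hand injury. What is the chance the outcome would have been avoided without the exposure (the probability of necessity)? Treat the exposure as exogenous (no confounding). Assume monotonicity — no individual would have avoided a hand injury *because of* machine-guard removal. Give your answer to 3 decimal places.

p₁ = 0.423, p₀ = 0.259.
Under exogeneity and monotonicity, PN = (p₁ − p₀) / p₁.
PN = (0.423 − 0.259) / 0.423 = 0.164 / 0.423 ≈ 0.3877

PN ≈ 0.388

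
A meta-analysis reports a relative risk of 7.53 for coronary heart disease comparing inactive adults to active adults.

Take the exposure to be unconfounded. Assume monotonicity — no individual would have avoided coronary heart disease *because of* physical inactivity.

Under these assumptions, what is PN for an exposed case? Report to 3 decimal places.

Under exogeneity and monotonicity, PN = (RR − 1) / RR = 1 − 1/RR.
PN = (7.53 − 1) / 7.53 = 6.53 / 7.53 ≈ 0.8672

PN ≈ 0.867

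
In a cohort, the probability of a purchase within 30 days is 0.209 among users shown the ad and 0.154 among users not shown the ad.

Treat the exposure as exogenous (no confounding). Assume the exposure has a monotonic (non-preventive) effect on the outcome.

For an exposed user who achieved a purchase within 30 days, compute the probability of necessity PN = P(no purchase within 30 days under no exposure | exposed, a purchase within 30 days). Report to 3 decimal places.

PN ≈ 0.263

Let p₁ = 0.209, p₀ = 0.154.
Under exogeneity and monotonicity, PN = (p₁ − p₀) / p₁.
PN = (0.209 − 0.154) / 0.209 = 0.055 / 0.209 ≈ 0.2632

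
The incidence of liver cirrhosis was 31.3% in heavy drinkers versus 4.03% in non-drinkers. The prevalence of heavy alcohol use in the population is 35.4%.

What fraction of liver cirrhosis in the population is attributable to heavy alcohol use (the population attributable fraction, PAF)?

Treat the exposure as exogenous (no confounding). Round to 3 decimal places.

p₁ = 0.313, p₀ = 0.0403.
Overall risk P(Y=1) = π·p₁ + (1−π)·p₀ = 0.354×0.313 + 0.646×0.0403 = 0.13684.
Under exogeneity, PAF = [P(Y=1) − p₀] / P(Y=1).
PAF = (0.13684 − 0.0403) / 0.13684 ≈ 0.7055

PAF ≈ 0.705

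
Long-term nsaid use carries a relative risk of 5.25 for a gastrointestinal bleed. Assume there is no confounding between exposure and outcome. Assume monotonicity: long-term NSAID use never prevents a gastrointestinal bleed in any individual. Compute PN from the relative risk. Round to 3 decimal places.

Under exogeneity and monotonicity, PN = (RR − 1) / RR = 1 − 1/RR.
PN = (5.25 − 1) / 5.25 = 4.25 / 5.25 ≈ 0.8095

PN ≈ 0.810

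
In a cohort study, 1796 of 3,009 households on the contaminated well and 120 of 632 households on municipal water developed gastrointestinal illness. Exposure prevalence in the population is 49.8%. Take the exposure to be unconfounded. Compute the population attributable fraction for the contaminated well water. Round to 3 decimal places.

p₁ = P(outcome | exposed) = 1796/3009 = 0.59688
p₀ = P(outcome | unexposed) = 120/632 = 0.18987
Overall risk P(Y=1) = π·p₁ + (1−π)·p₀ = 0.498×0.59688 + 0.502×0.18987 = 0.39256.
Under exogeneity, PAF = [P(Y=1) − p₀] / P(Y=1).
PAF = (0.39256 − 0.18987) / 0.39256 ≈ 0.5163

PAF ≈ 0.516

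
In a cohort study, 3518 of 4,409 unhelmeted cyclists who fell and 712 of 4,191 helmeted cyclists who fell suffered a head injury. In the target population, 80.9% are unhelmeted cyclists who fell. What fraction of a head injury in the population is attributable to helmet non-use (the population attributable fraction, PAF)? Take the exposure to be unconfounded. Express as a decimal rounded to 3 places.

p₁ = P(outcome | exposed) = 3518/4409 = 0.79791
p₀ = P(outcome | unexposed) = 712/4191 = 0.16989
Overall risk P(Y=1) = π·p₁ + (1−π)·p₀ = 0.809×0.79791 + 0.191×0.16989 = 0.67796.
Under exogeneity, PAF = [P(Y=1) − p₀] / P(Y=1).
PAF = (0.67796 − 0.16989) / 0.67796 ≈ 0.7494

PAF ≈ 0.749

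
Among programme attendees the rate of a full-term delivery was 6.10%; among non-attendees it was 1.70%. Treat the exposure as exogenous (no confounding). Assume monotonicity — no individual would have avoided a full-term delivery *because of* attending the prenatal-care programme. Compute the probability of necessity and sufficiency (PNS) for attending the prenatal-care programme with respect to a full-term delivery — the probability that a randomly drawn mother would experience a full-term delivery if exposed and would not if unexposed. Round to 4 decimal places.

p₁ = 0.061, p₀ = 0.017.
Under exogeneity and monotonicity, PNS = p₁ − p₀.
PNS = 0.061 − 0.017 = 0.044

PNS ≈ 0.0440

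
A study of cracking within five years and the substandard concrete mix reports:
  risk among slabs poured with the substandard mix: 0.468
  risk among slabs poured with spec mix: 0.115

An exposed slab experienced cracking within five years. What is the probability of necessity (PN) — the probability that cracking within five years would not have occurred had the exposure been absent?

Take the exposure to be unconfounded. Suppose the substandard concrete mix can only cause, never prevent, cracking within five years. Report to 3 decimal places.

PN ≈ 0.754

Let p₁ = 0.468, p₀ = 0.115.
Under exogeneity and monotonicity, PN = (p₁ − p₀) / p₁.
PN = (0.468 − 0.115) / 0.468 = 0.353 / 0.468 ≈ 0.7543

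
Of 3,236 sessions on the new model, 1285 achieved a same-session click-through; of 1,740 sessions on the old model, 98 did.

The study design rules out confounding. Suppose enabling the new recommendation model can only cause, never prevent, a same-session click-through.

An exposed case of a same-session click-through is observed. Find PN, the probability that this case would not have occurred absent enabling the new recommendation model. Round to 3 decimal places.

PN ≈ 0.858

p₁ = P(outcome | exposed) = 1285/3236 = 0.3971
p₀ = P(outcome | unexposed) = 98/1740 = 0.056322
Under exogeneity and monotonicity, PN = (p₁ − p₀) / p₁.
PN = (0.3971 − 0.056322) / 0.3971 = 0.34077 / 0.3971 ≈ 0.8582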